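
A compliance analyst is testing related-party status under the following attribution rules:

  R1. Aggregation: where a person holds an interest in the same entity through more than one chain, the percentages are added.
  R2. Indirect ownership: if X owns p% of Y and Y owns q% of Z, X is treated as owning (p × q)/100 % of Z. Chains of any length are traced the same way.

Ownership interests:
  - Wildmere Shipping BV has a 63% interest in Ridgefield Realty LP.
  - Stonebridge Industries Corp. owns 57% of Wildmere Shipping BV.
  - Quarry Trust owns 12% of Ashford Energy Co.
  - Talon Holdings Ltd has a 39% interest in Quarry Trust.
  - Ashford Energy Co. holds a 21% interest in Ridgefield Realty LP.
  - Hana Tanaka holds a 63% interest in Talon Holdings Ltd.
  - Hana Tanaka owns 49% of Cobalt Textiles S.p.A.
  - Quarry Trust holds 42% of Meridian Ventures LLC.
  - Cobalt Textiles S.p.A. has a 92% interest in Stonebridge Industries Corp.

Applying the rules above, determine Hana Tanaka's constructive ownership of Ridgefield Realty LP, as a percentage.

16.807392%

Chain via Talon Holdings Ltd → Quarry Trust → Ashford Energy Co. (R2): 63% × 39% × 12% × 21% = 0.619164% of Ridgefield Realty LP.
Chain via Cobalt Textiles S.p.A. → Stonebridge Industries Corp. → Wildmere Shipping BV (R2): 49% × 92% × 57% × 63% = 16.188228% of Ridgefield Realty LP.
Aggregating (R1): 0.619164% + 16.188228% = 16.807392%.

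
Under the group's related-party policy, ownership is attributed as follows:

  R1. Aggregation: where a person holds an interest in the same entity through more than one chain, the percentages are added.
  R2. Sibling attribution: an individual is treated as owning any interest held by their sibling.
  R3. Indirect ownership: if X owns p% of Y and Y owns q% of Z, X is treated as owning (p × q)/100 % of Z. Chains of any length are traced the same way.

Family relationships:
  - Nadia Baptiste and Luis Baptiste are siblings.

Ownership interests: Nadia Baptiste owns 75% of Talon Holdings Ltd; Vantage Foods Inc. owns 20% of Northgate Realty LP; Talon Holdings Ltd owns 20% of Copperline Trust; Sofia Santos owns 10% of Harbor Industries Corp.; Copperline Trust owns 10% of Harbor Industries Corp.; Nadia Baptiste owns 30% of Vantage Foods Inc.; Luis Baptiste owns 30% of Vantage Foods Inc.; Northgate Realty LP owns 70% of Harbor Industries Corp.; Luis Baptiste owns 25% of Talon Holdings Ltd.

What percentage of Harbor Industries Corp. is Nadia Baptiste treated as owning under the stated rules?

10.4%

By sibling attribution (R2), Nadia Baptiste is treated as also owning Luis Baptiste's interest in Vantage Foods Inc, giving 30% + 30% = 60%.
By sibling attribution (R2), Nadia Baptiste is treated as also owning Luis Baptiste's interest in Talon Holdings Ltd, giving 75% + 25% = 100%.
Chain via Vantage Foods Inc. → Northgate Realty LP (R3): 60% × 20% × 70% = 8.4% of Harbor Industries Corp.
Chain via Talon Holdings Ltd → Copperline Trust (R3): 100% × 20% × 10% = 2% of Harbor Industries Corp.
Aggregating (R1): 8.4% + 2% = 10.4%.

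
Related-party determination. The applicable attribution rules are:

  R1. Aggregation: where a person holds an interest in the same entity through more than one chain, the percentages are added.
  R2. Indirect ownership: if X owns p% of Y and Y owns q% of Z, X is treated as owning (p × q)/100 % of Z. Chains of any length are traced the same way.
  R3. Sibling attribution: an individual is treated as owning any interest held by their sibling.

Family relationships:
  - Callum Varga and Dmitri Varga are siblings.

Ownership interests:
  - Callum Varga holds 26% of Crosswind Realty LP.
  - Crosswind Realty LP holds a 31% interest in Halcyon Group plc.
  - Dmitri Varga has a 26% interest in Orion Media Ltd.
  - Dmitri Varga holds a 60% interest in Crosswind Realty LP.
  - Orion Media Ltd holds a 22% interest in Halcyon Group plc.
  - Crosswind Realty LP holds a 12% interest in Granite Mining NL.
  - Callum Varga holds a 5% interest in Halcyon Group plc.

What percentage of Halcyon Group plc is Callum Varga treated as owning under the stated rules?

By sibling attribution (R3), Callum Varga is treated as also owning Dmitri Varga's interest in Crosswind Realty LP, giving 26% + 60% = 86%.
By sibling attribution (R3), Callum Varga is treated as owning Dmitri Varga's 26% interest in Orion Media Ltd.
Chain via Crosswind Realty LP (R2): 86% × 31% = 26.66% of Halcyon Group plc.
Direct interest in Halcyon Group plc: 5%.
Chain via Orion Media Ltd (R2): 26% × 22% = 5.72% of Halcyon Group plc.
Aggregating (R1): 26.66% + 5% + 5.72% = 37.38%.

37.38%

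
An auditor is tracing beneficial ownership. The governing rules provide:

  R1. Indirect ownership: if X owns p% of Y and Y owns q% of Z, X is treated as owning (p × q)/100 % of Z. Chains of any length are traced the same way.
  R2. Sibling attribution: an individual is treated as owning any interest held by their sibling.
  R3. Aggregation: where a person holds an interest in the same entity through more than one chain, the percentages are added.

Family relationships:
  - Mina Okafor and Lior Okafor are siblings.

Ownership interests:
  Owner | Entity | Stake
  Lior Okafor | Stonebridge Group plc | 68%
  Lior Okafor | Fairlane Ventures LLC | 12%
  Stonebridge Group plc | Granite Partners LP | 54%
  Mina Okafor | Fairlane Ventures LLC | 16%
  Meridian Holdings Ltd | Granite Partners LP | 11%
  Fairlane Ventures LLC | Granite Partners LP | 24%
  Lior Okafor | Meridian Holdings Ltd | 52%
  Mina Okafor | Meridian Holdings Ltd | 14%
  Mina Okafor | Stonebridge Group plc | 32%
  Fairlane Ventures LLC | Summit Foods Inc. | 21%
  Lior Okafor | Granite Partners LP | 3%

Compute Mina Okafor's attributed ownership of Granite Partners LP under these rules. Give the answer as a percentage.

70.98%

By sibling attribution (R2), Mina Okafor is treated as also owning Lior Okafor's interest in Meridian Holdings Ltd, giving 14% + 52% = 66%.
By sibling attribution (R2), Mina Okafor is treated as also owning Lior Okafor's interest in Stonebridge Group plc, giving 32% + 68% = 100%.
By sibling attribution (R2), Mina Okafor is treated as also owning Lior Okafor's interest in Fairlane Ventures LLC, giving 16% + 12% = 28%.
By sibling attribution (R2), Mina Okafor is treated as owning Lior Okafor's 3% interest in Granite Partners LP.
Chain via Meridian Holdings Ltd (R1): 66% × 11% = 7.26% of Granite Partners LP.
Chain via Stonebridge Group plc (R1): 100% × 54% = 54% of Granite Partners LP.
Chain via Fairlane Ventures LLC (R1): 28% × 24% = 6.72% of Granite Partners LP.
Direct interest in Granite Partners LP: 3%.
Aggregating (R3): 7.26% + 54% + 6.72% + 3% = 70.98%.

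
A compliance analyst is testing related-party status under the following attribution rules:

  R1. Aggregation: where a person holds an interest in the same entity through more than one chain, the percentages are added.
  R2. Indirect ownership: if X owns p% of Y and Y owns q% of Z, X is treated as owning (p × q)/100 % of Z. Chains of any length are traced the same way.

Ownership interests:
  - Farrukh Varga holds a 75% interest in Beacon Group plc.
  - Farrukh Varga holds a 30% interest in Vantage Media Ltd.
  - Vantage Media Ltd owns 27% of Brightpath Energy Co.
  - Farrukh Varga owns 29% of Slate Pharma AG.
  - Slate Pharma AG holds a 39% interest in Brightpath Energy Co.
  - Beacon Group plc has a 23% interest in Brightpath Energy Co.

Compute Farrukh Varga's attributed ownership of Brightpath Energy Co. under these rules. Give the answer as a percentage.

36.66%

Chain via Vantage Media Ltd (R2): 30% × 27% = 8.1% of Brightpath Energy Co.
Chain via Beacon Group plc (R2): 75% × 23% = 17.25% of Brightpath Energy Co.
Chain via Slate Pharma AG (R2): 29% × 39% = 11.31% of Brightpath Energy Co.
Aggregating (R1): 8.1% + 17.25% + 11.31% = 36.66%.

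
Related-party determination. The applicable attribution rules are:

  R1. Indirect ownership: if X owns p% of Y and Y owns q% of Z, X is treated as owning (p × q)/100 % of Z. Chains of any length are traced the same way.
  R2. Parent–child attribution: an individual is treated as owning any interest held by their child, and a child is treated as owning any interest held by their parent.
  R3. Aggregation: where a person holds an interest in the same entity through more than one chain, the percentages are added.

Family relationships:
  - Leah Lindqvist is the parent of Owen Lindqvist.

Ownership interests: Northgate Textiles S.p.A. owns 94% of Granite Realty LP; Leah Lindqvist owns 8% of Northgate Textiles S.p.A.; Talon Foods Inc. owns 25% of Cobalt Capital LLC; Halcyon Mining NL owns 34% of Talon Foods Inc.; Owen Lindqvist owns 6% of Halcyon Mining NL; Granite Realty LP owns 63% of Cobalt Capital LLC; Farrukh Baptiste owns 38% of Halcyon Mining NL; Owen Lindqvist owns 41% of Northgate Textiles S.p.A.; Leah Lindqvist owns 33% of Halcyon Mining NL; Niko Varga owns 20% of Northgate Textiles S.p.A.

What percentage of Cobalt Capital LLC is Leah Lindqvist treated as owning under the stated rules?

32.3328%

By parent–child attribution (R2), Leah Lindqvist is treated as also owning Owen Lindqvist's interest in Northgate Textiles S.p.A, giving 8% + 41% = 49%.
By parent–child attribution (R2), Leah Lindqvist is treated as also owning Owen Lindqvist's interest in Halcyon Mining NL, giving 33% + 6% = 39%.
Chain via Northgate Textiles S.p.A. → Granite Realty LP (R1): 49% × 94% × 63% = 29.0178% of Cobalt Capital LLC.
Chain via Halcyon Mining NL → Talon Foods Inc. (R1): 39% × 34% × 25% = 3.315% of Cobalt Capital LLC.
Aggregating (R3): 29.0178% + 3.315% = 32.3328%.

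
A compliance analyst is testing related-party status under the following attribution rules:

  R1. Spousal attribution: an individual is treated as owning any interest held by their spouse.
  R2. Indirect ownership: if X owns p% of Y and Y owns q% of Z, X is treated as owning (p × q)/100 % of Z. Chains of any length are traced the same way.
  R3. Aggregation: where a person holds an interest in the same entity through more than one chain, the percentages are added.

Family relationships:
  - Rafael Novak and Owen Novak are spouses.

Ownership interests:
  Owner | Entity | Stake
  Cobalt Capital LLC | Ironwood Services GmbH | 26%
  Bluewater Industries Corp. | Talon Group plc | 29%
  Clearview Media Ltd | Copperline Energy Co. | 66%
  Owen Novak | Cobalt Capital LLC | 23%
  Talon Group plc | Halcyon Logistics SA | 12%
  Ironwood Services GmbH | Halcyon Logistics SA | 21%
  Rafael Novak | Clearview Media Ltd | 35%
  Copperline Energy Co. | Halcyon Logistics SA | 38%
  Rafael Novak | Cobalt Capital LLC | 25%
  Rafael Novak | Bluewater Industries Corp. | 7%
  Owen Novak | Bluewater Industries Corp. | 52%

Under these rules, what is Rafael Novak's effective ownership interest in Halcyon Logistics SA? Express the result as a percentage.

13.452%

By spousal attribution (R1), Rafael Novak is treated as also owning Owen Novak's interest in Bluewater Industries Corp, giving 7% + 52% = 59%.
By spousal attribution (R1), Rafael Novak is treated as also owning Owen Novak's interest in Cobalt Capital LLC, giving 25% + 23% = 48%.
Chain via Clearview Media Ltd → Copperline Energy Co. (R2): 35% × 66% × 38% = 8.778% of Halcyon Logistics SA.
Chain via Bluewater Industries Corp. → Talon Group plc (R2): 59% × 29% × 12% = 2.0532% of Halcyon Logistics SA.
Chain via Cobalt Capital LLC → Ironwood Services GmbH (R2): 48% × 26% × 21% = 2.6208% of Halcyon Logistics SA.
Aggregating (R3): 8.778% + 2.0532% + 2.6208% = 13.452%.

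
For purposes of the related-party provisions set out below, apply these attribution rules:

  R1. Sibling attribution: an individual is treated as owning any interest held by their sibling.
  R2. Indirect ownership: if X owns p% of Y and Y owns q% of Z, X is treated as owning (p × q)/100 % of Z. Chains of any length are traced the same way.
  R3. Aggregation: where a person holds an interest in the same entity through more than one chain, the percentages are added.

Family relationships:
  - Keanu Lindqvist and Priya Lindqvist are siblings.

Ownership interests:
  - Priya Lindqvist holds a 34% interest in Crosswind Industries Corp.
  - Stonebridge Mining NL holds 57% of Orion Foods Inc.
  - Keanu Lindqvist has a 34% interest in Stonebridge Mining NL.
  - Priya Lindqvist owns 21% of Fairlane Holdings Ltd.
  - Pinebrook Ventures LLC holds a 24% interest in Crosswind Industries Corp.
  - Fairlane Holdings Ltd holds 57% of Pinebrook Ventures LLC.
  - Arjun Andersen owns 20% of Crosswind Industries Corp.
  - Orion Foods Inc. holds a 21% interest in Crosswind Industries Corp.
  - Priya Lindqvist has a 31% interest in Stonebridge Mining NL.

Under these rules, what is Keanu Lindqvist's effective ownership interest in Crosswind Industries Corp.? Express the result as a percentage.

44.6533%

By sibling attribution (R1), Keanu Lindqvist is treated as also owning Priya Lindqvist's interest in Stonebridge Mining NL, giving 34% + 31% = 65%.
By sibling attribution (R1), Keanu Lindqvist is treated as owning Priya Lindqvist's 21% interest in Fairlane Holdings Ltd.
By sibling attribution (R1), Keanu Lindqvist is treated as owning Priya Lindqvist's 34% interest in Crosswind Industries Corp.
Chain via Stonebridge Mining NL → Orion Foods Inc. (R2): 65% × 57% × 21% = 7.7805% of Crosswind Industries Corp.
Chain via Fairlane Holdings Ltd → Pinebrook Ventures LLC (R2): 21% × 57% × 24% = 2.8728% of Crosswind Industries Corp.
Direct interest in Crosswind Industries Corp: 34%.
Aggregating (R3): 7.7805% + 2.8728% + 34% = 44.6533%.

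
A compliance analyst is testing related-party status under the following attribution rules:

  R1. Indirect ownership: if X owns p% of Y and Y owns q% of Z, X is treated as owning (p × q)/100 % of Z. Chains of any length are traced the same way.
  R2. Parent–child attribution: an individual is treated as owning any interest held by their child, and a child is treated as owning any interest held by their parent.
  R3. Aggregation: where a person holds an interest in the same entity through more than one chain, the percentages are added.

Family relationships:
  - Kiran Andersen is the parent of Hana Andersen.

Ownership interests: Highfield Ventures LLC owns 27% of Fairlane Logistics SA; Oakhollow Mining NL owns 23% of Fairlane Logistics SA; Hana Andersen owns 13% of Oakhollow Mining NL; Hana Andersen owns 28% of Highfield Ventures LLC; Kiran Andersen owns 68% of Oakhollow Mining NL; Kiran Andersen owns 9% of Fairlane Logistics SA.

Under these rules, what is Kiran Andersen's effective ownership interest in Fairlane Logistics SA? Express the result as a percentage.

By parent–child attribution (R2), Kiran Andersen is treated as also owning Hana Andersen's interest in Oakhollow Mining NL, giving 68% + 13% = 81%.
By parent–child attribution (R2), Kiran Andersen is treated as owning Hana Andersen's 28% interest in Highfield Ventures LLC.
Chain via Oakhollow Mining NL (R1): 81% × 23% = 18.63% of Fairlane Logistics SA.
Direct interest in Fairlane Logistics SA: 9%.
Chain via Highfield Ventures LLC (R1): 28% × 27% = 7.56% of Fairlane Logistics SA.
Aggregating (R3): 18.63% + 9% + 7.56% = 35.19%.

35.19%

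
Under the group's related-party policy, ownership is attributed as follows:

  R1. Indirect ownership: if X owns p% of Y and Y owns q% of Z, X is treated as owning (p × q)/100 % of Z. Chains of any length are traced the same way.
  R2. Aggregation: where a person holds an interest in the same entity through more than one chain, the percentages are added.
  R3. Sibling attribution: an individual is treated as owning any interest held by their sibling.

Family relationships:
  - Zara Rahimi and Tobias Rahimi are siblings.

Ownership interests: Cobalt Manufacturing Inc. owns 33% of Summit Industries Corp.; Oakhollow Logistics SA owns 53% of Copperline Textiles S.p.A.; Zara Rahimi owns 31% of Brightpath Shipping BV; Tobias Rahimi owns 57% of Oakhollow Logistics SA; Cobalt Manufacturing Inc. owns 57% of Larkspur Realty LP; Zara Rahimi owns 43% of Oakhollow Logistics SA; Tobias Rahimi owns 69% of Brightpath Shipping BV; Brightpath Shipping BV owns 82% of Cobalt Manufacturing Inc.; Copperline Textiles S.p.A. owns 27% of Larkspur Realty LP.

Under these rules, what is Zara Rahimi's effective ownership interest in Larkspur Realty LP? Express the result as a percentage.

By sibling attribution (R3), Zara Rahimi is treated as also owning Tobias Rahimi's interest in Brightpath Shipping BV, giving 31% + 69% = 100%.
By sibling attribution (R3), Zara Rahimi is treated as also owning Tobias Rahimi's interest in Oakhollow Logistics SA, giving 43% + 57% = 100%.
Chain via Brightpath Shipping BV → Cobalt Manufacturing Inc. (R1): 100% × 82% × 57% = 46.74% of Larkspur Realty LP.
Chain via Oakhollow Logistics SA → Copperline Textiles S.p.A. (R1): 100% × 53% × 27% = 14.31% of Larkspur Realty LP.
Aggregating (R2): 46.74% + 14.31% = 61.05%.

61.05%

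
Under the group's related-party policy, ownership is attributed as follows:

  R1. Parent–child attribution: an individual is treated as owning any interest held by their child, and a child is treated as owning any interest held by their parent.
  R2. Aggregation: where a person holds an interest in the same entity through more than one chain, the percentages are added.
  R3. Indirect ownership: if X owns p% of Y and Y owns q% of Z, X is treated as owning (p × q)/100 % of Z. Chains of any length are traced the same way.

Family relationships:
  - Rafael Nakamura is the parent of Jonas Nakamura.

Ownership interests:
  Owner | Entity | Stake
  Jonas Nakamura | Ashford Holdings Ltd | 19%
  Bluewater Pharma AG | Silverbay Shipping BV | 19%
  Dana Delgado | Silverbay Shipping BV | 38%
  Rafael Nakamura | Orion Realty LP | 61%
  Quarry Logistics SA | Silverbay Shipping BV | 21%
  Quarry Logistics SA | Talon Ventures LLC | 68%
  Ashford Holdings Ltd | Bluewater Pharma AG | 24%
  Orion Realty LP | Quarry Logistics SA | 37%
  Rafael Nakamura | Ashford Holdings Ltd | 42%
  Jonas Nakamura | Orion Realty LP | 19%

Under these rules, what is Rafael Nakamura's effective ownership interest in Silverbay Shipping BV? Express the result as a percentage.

By parent–child attribution (R1), Rafael Nakamura is treated as also owning Jonas Nakamura's interest in Ashford Holdings Ltd, giving 42% + 19% = 61%.
By parent–child attribution (R1), Rafael Nakamura is treated as also owning Jonas Nakamura's interest in Orion Realty LP, giving 61% + 19% = 80%.
Chain via Ashford Holdings Ltd → Bluewater Pharma AG (R3): 61% × 24% × 19% = 2.7816% of Silverbay Shipping BV.
Chain via Orion Realty LP → Quarry Logistics SA (R3): 80% × 37% × 21% = 6.216% of Silverbay Shipping BV.
Aggregating (R2): 2.7816% + 6.216% = 8.9976%.

8.9976%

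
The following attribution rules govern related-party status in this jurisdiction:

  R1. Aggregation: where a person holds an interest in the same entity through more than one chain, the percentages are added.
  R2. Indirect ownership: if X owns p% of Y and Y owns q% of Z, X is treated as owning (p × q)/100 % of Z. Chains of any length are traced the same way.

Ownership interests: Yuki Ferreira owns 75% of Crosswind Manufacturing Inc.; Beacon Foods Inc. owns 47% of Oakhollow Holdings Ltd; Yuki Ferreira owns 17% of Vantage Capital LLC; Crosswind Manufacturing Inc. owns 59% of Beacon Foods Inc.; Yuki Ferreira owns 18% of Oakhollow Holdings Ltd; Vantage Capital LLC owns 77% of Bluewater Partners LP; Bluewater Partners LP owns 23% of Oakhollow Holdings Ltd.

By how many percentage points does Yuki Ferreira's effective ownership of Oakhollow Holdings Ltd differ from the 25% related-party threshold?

Chain via Crosswind Manufacturing Inc. → Beacon Foods Inc. (R2): 75% × 59% × 47% = 20.7975% of Oakhollow Holdings Ltd.
Chain via Vantage Capital LLC → Bluewater Partners LP (R2): 17% × 77% × 23% = 3.0107% of Oakhollow Holdings Ltd.
Direct interest in Oakhollow Holdings Ltd: 18%.
Aggregating (R1): 20.7975% + 3.0107% + 18% = 41.8082%.
41.8082% exceeds the 25% threshold by 16.8082 percentage points.

16.8082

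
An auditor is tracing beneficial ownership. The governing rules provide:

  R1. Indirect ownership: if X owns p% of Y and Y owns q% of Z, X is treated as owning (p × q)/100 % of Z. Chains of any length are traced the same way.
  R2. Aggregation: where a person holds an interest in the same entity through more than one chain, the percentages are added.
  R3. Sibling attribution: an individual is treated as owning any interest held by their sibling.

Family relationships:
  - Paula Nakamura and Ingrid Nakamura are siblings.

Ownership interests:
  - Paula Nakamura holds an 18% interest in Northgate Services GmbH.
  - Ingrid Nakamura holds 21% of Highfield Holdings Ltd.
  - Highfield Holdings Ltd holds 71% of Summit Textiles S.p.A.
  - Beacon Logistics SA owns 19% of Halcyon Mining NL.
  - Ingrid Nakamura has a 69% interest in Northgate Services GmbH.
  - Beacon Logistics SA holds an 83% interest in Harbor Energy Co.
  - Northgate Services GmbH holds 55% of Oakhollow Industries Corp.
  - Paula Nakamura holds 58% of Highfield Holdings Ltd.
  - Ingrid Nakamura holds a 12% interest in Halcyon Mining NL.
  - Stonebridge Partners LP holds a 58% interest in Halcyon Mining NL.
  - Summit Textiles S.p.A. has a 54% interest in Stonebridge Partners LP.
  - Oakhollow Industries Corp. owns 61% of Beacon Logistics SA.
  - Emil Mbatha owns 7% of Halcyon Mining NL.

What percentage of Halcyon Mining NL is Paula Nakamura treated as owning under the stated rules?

By sibling attribution (R3), Paula Nakamura is treated as also owning Ingrid Nakamura's interest in Northgate Services GmbH, giving 18% + 69% = 87%.
By sibling attribution (R3), Paula Nakamura is treated as also owning Ingrid Nakamura's interest in Highfield Holdings Ltd, giving 58% + 21% = 79%.
By sibling attribution (R3), Paula Nakamura is treated as owning Ingrid Nakamura's 12% interest in Halcyon Mining NL.
Chain via Northgate Services GmbH → Oakhollow Industries Corp. → Beacon Logistics SA (R1): 87% × 55% × 61% × 19% = 5.545815% of Halcyon Mining NL.
Chain via Highfield Holdings Ltd → Summit Textiles S.p.A. → Stonebridge Partners LP (R1): 79% × 71% × 54% × 58% = 17.567388% of Halcyon Mining NL.
Direct interest in Halcyon Mining NL: 12%.
Aggregating (R2): 5.545815% + 17.567388% + 12% = 35.113203%.

35.113203%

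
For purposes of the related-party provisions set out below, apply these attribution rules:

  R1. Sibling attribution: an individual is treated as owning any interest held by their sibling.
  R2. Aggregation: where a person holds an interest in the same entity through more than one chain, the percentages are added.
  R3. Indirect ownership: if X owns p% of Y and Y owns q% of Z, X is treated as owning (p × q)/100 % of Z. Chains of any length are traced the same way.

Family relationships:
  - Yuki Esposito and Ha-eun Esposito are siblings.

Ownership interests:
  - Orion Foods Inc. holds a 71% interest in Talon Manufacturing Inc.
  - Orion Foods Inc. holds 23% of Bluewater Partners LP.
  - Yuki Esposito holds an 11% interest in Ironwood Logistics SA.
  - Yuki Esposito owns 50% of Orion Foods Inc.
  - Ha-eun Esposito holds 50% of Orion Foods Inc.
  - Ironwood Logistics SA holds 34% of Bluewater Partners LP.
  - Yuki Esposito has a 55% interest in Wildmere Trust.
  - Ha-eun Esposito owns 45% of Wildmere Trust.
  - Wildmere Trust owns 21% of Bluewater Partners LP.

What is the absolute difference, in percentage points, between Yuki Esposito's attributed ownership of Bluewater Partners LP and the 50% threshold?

By sibling attribution (R1), Yuki Esposito is treated as also owning Ha-eun Esposito's interest in Orion Foods Inc, giving 50% + 50% = 100%.
By sibling attribution (R1), Yuki Esposito is treated as also owning Ha-eun Esposito's interest in Wildmere Trust, giving 55% + 45% = 100%.
Chain via Orion Foods Inc. (R3): 100% × 23% = 23% of Bluewater Partners LP.
Chain via Ironwood Logistics SA (R3): 11% × 34% = 3.74% of Bluewater Partners LP.
Chain via Wildmere Trust (R3): 100% × 21% = 21% of Bluewater Partners LP.
Aggregating (R2): 23% + 3.74% + 21% = 47.74%.
47.74% falls short of the 50% threshold by 2.26 percentage points.

2.26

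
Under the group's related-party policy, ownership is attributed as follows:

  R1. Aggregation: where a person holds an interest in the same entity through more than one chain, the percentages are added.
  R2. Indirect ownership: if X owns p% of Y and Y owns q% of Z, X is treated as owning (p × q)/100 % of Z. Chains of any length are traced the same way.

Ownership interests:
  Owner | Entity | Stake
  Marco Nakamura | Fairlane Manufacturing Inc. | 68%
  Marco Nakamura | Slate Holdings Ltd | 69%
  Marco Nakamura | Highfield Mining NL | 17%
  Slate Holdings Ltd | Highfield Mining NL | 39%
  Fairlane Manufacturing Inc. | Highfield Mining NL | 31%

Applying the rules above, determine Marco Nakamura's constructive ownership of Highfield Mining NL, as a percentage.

Chain via Slate Holdings Ltd (R2): 69% × 39% = 26.91% of Highfield Mining NL.
Chain via Fairlane Manufacturing Inc. (R2): 68% × 31% = 21.08% of Highfield Mining NL.
Direct interest in Highfield Mining NL: 17%.
Aggregating (R1): 26.91% + 21.08% + 17% = 64.99%.

64.99%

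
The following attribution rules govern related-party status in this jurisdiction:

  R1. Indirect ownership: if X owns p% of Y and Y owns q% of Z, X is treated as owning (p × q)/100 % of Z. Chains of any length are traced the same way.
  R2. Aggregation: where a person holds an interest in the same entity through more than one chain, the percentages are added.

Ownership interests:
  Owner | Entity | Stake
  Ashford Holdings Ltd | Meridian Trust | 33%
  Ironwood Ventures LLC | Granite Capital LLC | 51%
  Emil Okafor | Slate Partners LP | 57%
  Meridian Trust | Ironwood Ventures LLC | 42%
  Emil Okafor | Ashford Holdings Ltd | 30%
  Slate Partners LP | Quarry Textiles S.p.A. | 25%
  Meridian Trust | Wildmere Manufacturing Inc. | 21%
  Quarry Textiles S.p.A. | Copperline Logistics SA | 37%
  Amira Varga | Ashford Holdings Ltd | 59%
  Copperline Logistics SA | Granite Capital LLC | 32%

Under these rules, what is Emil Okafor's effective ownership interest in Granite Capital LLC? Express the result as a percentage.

Chain via Slate Partners LP → Quarry Textiles S.p.A. → Copperline Logistics SA (R1): 57% × 25% × 37% × 32% = 1.6872% of Granite Capital LLC.
Chain via Ashford Holdings Ltd → Meridian Trust → Ironwood Ventures LLC (R1): 30% × 33% × 42% × 51% = 2.12058% of Granite Capital LLC.
Aggregating (R2): 1.6872% + 2.12058% = 3.80778%.

3.80778%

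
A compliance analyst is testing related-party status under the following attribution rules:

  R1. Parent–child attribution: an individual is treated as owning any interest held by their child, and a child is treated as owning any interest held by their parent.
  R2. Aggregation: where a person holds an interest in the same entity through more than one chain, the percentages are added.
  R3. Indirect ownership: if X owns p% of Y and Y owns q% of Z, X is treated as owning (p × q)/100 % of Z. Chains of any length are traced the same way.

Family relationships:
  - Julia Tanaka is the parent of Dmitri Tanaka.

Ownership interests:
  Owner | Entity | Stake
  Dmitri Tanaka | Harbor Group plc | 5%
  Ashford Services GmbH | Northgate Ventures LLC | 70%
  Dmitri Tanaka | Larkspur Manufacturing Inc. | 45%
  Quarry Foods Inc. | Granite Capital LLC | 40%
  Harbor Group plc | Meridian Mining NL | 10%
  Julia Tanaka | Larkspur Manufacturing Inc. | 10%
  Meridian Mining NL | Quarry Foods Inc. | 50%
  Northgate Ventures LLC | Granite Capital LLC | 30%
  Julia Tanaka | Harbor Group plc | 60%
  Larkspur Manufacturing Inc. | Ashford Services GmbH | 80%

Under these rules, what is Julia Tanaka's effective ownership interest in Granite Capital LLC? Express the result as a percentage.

10.54%

By parent–child attribution (R1), Julia Tanaka is treated as also owning Dmitri Tanaka's interest in Harbor Group plc, giving 60% + 5% = 65%.
By parent–child attribution (R1), Julia Tanaka is treated as also owning Dmitri Tanaka's interest in Larkspur Manufacturing Inc, giving 10% + 45% = 55%.
Chain via Harbor Group plc → Meridian Mining NL → Quarry Foods Inc. (R3): 65% × 10% × 50% × 40% = 1.3% of Granite Capital LLC.
Chain via Larkspur Manufacturing Inc. → Ashford Services GmbH → Northgate Ventures LLC (R3): 55% × 80% × 70% × 30% = 9.24% of Granite Capital LLC.
Aggregating (R2): 1.3% + 9.24% = 10.54%.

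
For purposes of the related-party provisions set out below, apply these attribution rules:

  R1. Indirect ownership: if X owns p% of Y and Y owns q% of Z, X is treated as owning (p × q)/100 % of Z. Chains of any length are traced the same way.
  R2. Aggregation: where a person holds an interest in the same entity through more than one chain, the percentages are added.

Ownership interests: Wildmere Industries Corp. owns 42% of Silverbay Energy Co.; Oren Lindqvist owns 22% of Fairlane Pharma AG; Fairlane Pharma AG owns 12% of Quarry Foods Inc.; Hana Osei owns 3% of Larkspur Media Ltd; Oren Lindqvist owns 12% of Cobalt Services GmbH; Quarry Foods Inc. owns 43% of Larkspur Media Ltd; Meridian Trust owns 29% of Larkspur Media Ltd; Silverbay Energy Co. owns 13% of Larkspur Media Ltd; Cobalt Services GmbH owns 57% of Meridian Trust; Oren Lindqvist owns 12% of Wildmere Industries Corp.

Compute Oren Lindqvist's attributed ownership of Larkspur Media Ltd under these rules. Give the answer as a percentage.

3.774%

Chain via Cobalt Services GmbH → Meridian Trust (R1): 12% × 57% × 29% = 1.9836% of Larkspur Media Ltd.
Chain via Fairlane Pharma AG → Quarry Foods Inc. (R1): 22% × 12% × 43% = 1.1352% of Larkspur Media Ltd.
Chain via Wildmere Industries Corp. → Silverbay Energy Co. (R1): 12% × 42% × 13% = 0.6552% of Larkspur Media Ltd.
Aggregating (R2): 1.9836% + 1.1352% + 0.6552% = 3.774%.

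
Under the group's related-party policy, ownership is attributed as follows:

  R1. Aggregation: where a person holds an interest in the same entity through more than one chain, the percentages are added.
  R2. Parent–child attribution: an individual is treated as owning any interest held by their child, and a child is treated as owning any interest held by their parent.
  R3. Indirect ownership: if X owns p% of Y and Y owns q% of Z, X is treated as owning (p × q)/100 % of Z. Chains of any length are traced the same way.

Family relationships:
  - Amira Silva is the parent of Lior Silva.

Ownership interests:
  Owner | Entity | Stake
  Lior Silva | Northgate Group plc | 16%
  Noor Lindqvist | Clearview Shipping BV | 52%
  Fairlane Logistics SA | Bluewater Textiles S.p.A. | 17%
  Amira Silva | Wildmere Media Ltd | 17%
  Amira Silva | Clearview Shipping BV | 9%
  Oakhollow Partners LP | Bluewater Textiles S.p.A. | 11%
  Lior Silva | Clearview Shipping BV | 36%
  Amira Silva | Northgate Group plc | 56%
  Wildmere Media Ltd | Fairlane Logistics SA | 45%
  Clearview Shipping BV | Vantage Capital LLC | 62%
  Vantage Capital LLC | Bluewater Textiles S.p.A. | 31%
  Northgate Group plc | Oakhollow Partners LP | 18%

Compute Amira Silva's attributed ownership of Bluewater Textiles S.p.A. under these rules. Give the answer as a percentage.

11.3751%

By parent–child attribution (R2), Amira Silva is treated as also owning Lior Silva's interest in Clearview Shipping BV, giving 9% + 36% = 45%.
By parent–child attribution (R2), Amira Silva is treated as also owning Lior Silva's interest in Northgate Group plc, giving 56% + 16% = 72%.
Chain via Wildmere Media Ltd → Fairlane Logistics SA (R3): 17% × 45% × 17% = 1.3005% of Bluewater Textiles S.p.A.
Chain via Clearview Shipping BV → Vantage Capital LLC (R3): 45% × 62% × 31% = 8.649% of Bluewater Textiles S.p.A.
Chain via Northgate Group plc → Oakhollow Partners LP (R3): 72% × 18% × 11% = 1.4256% of Bluewater Textiles S.p.A.
Aggregating (R1): 1.3005% + 8.649% + 1.4256% = 11.3751%.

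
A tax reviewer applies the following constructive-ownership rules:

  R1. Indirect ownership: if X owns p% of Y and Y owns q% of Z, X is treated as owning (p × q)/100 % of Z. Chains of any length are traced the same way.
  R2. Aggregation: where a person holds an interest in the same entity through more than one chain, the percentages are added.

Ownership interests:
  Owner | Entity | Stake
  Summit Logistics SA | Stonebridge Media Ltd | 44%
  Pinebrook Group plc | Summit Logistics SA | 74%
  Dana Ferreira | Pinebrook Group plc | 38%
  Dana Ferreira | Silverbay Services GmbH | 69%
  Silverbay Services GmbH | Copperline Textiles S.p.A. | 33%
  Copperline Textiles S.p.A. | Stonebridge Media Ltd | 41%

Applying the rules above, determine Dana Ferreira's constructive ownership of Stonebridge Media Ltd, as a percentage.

21.7085%

Chain via Silverbay Services GmbH → Copperline Textiles S.p.A. (R1): 69% × 33% × 41% = 9.3357% of Stonebridge Media Ltd.
Chain via Pinebrook Group plc → Summit Logistics SA (R1): 38% × 74% × 44% = 12.3728% of Stonebridge Media Ltd.
Aggregating (R2): 9.3357% + 12.3728% = 21.7085%.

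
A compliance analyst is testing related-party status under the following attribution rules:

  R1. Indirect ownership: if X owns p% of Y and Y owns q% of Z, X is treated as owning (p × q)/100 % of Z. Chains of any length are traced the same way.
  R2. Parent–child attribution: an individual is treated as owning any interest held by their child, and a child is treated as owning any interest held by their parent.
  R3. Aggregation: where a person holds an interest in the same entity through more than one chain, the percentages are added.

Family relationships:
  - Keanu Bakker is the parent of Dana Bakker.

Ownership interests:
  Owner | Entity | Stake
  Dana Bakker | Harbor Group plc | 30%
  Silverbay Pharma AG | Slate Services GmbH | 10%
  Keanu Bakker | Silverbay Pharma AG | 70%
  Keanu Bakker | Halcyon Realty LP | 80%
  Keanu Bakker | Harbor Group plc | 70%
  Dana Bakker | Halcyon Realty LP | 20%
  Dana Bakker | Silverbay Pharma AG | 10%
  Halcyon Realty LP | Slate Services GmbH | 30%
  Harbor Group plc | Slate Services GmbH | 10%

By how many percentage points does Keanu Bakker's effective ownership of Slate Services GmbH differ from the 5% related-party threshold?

43

By parent–child attribution (R2), Keanu Bakker is treated as also owning Dana Bakker's interest in Harbor Group plc, giving 70% + 30% = 100%.
By parent–child attribution (R2), Keanu Bakker is treated as also owning Dana Bakker's interest in Silverbay Pharma AG, giving 70% + 10% = 80%.
By parent–child attribution (R2), Keanu Bakker is treated as also owning Dana Bakker's interest in Halcyon Realty LP, giving 80% + 20% = 100%.
Chain via Harbor Group plc (R1): 100% × 10% = 10% of Slate Services GmbH.
Chain via Silverbay Pharma AG (R1): 80% × 10% = 8% of Slate Services GmbH.
Chain via Halcyon Realty LP (R1): 100% × 30% = 30% of Slate Services GmbH.
Aggregating (R3): 10% + 8% + 30% = 48%.
48% exceeds the 5% threshold by 43 percentage points.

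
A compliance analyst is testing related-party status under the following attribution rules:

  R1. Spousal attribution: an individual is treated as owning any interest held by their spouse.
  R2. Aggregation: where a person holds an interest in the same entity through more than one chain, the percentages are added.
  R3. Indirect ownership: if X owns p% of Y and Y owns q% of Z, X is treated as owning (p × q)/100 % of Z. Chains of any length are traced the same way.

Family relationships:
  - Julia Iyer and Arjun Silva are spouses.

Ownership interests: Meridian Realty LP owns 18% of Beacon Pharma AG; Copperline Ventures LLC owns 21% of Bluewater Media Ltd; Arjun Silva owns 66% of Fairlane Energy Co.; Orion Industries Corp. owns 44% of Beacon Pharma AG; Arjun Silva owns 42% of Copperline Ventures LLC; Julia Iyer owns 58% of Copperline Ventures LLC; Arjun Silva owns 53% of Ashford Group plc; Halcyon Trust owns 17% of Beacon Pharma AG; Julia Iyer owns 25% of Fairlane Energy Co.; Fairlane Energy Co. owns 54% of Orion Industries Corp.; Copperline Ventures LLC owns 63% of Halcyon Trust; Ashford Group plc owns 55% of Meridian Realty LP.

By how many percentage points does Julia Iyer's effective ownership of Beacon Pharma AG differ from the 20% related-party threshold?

By spousal attribution (R1), Julia Iyer is treated as also owning Arjun Silva's interest in Fairlane Energy Co, giving 25% + 66% = 91%.
By spousal attribution (R1), Julia Iyer is treated as also owning Arjun Silva's interest in Copperline Ventures LLC, giving 58% + 42% = 100%.
By spousal attribution (R1), Julia Iyer is treated as owning Arjun Silva's 53% interest in Ashford Group plc.
Chain via Fairlane Energy Co. → Orion Industries Corp. (R3): 91% × 54% × 44% = 21.6216% of Beacon Pharma AG.
Chain via Copperline Ventures LLC → Halcyon Trust (R3): 100% × 63% × 17% = 10.71% of Beacon Pharma AG.
Chain via Ashford Group plc → Meridian Realty LP (R3): 53% × 55% × 18% = 5.247% of Beacon Pharma AG.
Aggregating (R2): 21.6216% + 10.71% + 5.247% = 37.5786%.
37.5786% exceeds the 20% threshold by 17.5786 percentage points.

17.5786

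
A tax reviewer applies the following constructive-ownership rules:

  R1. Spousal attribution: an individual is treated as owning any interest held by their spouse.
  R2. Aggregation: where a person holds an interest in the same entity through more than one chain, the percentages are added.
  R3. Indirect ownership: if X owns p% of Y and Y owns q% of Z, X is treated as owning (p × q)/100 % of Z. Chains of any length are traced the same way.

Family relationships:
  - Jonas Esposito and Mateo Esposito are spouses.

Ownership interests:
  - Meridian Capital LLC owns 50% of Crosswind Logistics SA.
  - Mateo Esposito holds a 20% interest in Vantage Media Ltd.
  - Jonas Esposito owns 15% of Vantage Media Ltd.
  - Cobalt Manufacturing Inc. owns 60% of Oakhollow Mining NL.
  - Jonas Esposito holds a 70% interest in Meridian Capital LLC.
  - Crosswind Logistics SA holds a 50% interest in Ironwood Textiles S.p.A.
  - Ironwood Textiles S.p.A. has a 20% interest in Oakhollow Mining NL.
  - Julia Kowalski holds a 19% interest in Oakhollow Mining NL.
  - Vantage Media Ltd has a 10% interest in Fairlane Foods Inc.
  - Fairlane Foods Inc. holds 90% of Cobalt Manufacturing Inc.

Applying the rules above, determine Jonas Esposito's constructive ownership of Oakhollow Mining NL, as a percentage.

By spousal attribution (R1), Jonas Esposito is treated as also owning Mateo Esposito's interest in Vantage Media Ltd, giving 15% + 20% = 35%.
Chain via Vantage Media Ltd → Fairlane Foods Inc. → Cobalt Manufacturing Inc. (R3): 35% × 10% × 90% × 60% = 1.89% of Oakhollow Mining NL.
Chain via Meridian Capital LLC → Crosswind Logistics SA → Ironwood Textiles S.p.A. (R3): 70% × 50% × 50% × 20% = 3.5% of Oakhollow Mining NL.
Aggregating (R2): 1.89% + 3.5% = 5.39%.

5.39%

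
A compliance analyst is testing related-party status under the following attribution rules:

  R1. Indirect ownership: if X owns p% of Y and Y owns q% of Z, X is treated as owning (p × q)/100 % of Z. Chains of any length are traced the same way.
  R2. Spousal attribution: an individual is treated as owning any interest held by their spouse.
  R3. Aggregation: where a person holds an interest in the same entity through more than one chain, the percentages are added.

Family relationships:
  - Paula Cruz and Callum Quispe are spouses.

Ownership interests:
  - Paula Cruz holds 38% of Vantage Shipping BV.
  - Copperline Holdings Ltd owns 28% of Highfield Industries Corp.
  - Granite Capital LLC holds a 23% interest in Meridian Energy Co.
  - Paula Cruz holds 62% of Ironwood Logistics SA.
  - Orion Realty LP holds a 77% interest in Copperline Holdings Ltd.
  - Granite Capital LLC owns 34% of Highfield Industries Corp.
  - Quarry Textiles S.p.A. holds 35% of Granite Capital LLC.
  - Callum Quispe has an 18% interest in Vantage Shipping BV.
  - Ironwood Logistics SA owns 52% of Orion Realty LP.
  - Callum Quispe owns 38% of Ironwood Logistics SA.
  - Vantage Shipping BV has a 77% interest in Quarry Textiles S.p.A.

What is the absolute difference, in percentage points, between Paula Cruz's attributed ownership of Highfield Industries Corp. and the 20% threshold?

3.65752

By spousal attribution (R2), Paula Cruz is treated as also owning Callum Quispe's interest in Vantage Shipping BV, giving 38% + 18% = 56%.
By spousal attribution (R2), Paula Cruz is treated as also owning Callum Quispe's interest in Ironwood Logistics SA, giving 62% + 38% = 100%.
Chain via Vantage Shipping BV → Quarry Textiles S.p.A. → Granite Capital LLC (R1): 56% × 77% × 35% × 34% = 5.13128% of Highfield Industries Corp.
Chain via Ironwood Logistics SA → Orion Realty LP → Copperline Holdings Ltd (R1): 100% × 52% × 77% × 28% = 11.2112% of Highfield Industries Corp.
Aggregating (R3): 5.13128% + 11.2112% = 16.34248%.
16.34248% falls short of the 20% threshold by 3.65752 percentage points.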